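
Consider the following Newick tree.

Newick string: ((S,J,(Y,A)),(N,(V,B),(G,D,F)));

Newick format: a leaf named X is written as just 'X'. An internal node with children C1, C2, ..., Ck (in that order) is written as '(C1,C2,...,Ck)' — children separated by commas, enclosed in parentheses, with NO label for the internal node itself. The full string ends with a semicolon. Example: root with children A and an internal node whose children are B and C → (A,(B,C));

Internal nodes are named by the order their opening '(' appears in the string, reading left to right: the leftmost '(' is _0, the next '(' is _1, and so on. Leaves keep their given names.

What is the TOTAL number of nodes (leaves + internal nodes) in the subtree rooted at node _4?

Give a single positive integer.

Newick: ((S,J,(Y,A)),(N,(V,B),(G,D,F)));
Locate _4: it is the '(' at position 16 (the 5th '(' reading left to right).
Query: subtree rooted at _4
_4: subtree_size = 1 + 2
  V: subtree_size = 1 + 0
  B: subtree_size = 1 + 0
Total subtree size of _4: 3

Answer: 3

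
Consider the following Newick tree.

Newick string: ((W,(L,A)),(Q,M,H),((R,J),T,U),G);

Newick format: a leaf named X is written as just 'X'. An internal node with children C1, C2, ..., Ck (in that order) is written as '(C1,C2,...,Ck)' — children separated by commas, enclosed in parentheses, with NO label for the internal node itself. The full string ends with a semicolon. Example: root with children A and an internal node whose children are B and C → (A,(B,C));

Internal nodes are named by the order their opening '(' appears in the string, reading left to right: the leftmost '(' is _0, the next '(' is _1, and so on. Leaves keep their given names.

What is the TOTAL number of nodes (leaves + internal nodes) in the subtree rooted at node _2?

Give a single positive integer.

Answer: 3

Derivation:
Newick: ((W,(L,A)),(Q,M,H),((R,J),T,U),G);
Locate _2: it is the '(' at position 4 (the 3rd '(' reading left to right).
Query: subtree rooted at _2
_2: subtree_size = 1 + 2
  L: subtree_size = 1 + 0
  A: subtree_size = 1 + 0
Total subtree size of _2: 3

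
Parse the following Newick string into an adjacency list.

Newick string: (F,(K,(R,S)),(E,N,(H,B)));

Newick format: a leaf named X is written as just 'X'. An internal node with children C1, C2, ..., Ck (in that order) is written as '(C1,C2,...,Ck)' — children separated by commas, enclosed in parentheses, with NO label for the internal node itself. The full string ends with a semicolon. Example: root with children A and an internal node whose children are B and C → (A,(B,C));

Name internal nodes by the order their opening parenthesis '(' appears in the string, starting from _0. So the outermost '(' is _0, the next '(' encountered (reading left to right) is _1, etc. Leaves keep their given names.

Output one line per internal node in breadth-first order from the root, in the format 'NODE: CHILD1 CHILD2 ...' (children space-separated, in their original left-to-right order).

Input: (F,(K,(R,S)),(E,N,(H,B)));
Scanning left-to-right, naming '(' by encounter order:
  pos 0: '(' -> open internal node _0 (depth 1)
  pos 3: '(' -> open internal node _1 (depth 2)
  pos 6: '(' -> open internal node _2 (depth 3)
  pos 10: ')' -> close internal node _2 (now at depth 2)
  pos 11: ')' -> close internal node _1 (now at depth 1)
  pos 13: '(' -> open internal node _3 (depth 2)
  pos 18: '(' -> open internal node _4 (depth 3)
  pos 22: ')' -> close internal node _4 (now at depth 2)
  pos 23: ')' -> close internal node _3 (now at depth 1)
  pos 24: ')' -> close internal node _0 (now at depth 0)
Total internal nodes: 5
BFS adjacency from root:
  _0: F _1 _3
  _1: K _2
  _3: E N _4
  _2: R S
  _4: H B

Answer: _0: F _1 _3
_1: K _2
_3: E N _4
_2: R S
_4: H B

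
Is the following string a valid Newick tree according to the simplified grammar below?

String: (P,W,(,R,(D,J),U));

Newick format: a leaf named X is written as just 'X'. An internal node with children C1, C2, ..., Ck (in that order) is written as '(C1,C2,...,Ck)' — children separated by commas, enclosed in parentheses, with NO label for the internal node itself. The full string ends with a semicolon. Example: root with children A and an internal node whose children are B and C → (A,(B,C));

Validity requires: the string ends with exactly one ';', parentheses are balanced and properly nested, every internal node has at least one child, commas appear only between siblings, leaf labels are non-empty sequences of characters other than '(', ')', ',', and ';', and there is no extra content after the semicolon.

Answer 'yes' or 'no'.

Answer: no

Derivation:
Input: (P,W,(,R,(D,J),U));
Paren balance: 3 '(' vs 3 ')' OK
Ends with single ';': True
Full parse: FAILS (empty leaf label at pos 6)
Valid: False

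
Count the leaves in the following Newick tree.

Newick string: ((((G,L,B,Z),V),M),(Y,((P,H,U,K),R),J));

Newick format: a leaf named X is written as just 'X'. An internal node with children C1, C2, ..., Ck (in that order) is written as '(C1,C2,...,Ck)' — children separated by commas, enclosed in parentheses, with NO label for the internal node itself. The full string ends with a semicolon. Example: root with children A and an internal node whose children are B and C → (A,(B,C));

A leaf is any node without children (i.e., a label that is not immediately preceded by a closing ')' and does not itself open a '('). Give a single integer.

Newick: ((((G,L,B,Z),V),M),(Y,((P,H,U,K),R),J));
Scan left-to-right; a leaf is any maximal label run not followed by '(':
  pos 4: leaf 'G' → count = 1
  pos 6: leaf 'L' → count = 2
  pos 8: leaf 'B' → count = 3
  pos 10: leaf 'Z' → count = 4
  pos 13: leaf 'V' → count = 5
  pos 16: leaf 'M' → count = 6
  pos 20: leaf 'Y' → count = 7
  pos 24: leaf 'P' → count = 8
  pos 26: leaf 'H' → count = 9
  pos 28: leaf 'U' → count = 10
  pos 30: leaf 'K' → count = 11
  pos 33: leaf 'R' → count = 12
  pos 36: leaf 'J' → count = 13
Total leaves: 13

Answer: 13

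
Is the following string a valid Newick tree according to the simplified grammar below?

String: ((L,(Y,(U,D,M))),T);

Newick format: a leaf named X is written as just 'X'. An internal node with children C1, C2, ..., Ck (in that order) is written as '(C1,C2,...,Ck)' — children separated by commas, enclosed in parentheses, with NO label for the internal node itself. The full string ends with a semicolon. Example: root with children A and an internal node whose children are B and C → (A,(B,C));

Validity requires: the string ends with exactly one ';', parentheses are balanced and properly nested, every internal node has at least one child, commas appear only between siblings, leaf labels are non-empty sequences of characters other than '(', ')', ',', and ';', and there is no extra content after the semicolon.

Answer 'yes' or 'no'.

Answer: yes

Derivation:
Input: ((L,(Y,(U,D,M))),T);
Paren balance: 4 '(' vs 4 ')' OK
Ends with single ';': True
Full parse: OK
Valid: True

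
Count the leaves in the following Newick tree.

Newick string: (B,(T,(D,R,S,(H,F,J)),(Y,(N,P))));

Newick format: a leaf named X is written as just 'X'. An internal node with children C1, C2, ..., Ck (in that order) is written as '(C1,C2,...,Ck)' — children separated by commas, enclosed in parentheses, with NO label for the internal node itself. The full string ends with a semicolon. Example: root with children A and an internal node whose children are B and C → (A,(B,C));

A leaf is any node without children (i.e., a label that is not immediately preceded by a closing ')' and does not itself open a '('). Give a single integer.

Answer: 11

Derivation:
Newick: (B,(T,(D,R,S,(H,F,J)),(Y,(N,P))));
Scan left-to-right; a leaf is any maximal label run not followed by '(':
  pos 1: leaf 'B' → count = 1
  pos 4: leaf 'T' → count = 2
  pos 7: leaf 'D' → count = 3
  pos 9: leaf 'R' → count = 4
  pos 11: leaf 'S' → count = 5
  pos 14: leaf 'H' → count = 6
  pos 16: leaf 'F' → count = 7
  pos 18: leaf 'J' → count = 8
  pos 23: leaf 'Y' → count = 9
  pos 26: leaf 'N' → count = 10
  pos 28: leaf 'P' → count = 11
Total leaves: 11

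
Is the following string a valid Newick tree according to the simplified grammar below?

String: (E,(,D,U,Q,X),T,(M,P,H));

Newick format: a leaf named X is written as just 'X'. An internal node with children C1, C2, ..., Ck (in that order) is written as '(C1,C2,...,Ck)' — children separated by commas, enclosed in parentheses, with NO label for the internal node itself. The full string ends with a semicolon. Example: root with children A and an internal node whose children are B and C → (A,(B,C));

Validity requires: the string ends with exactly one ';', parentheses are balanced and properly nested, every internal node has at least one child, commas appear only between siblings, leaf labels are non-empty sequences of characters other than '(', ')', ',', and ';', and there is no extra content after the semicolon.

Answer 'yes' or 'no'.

Input: (E,(,D,U,Q,X),T,(M,P,H));
Paren balance: 3 '(' vs 3 ')' OK
Ends with single ';': True
Full parse: FAILS (empty leaf label at pos 4)
Valid: False

Answer: no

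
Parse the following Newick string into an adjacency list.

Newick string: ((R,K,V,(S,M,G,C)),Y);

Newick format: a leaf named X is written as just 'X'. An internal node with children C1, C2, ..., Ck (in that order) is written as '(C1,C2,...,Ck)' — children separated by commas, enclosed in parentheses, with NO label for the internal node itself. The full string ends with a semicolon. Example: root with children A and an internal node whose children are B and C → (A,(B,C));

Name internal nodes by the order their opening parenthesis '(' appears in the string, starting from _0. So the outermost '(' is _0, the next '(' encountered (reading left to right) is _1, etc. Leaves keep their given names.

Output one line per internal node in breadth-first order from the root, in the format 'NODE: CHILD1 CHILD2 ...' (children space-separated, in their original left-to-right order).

Answer: _0: _1 Y
_1: R K V _2
_2: S M G C

Derivation:
Input: ((R,K,V,(S,M,G,C)),Y);
Scanning left-to-right, naming '(' by encounter order:
  pos 0: '(' -> open internal node _0 (depth 1)
  pos 1: '(' -> open internal node _1 (depth 2)
  pos 8: '(' -> open internal node _2 (depth 3)
  pos 16: ')' -> close internal node _2 (now at depth 2)
  pos 17: ')' -> close internal node _1 (now at depth 1)
  pos 20: ')' -> close internal node _0 (now at depth 0)
Total internal nodes: 3
BFS adjacency from root:
  _0: _1 Y
  _1: R K V _2
  _2: S M G C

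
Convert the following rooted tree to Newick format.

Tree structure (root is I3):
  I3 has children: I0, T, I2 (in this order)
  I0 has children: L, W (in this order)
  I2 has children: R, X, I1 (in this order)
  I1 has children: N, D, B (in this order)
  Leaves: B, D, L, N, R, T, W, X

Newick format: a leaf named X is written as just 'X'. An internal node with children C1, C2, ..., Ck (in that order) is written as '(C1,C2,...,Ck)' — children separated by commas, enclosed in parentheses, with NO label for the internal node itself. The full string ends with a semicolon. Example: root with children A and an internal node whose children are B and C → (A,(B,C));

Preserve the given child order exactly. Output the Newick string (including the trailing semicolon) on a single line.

Answer: ((L,W),T,(R,X,(N,D,B)));

Derivation:
internal I3 with children ['I0', 'T', 'I2']
  internal I0 with children ['L', 'W']
    leaf 'L' → 'L'
    leaf 'W' → 'W'
  → '(L,W)'
  leaf 'T' → 'T'
  internal I2 with children ['R', 'X', 'I1']
    leaf 'R' → 'R'
    leaf 'X' → 'X'
    internal I1 with children ['N', 'D', 'B']
      leaf 'N' → 'N'
      leaf 'D' → 'D'
      leaf 'B' → 'B'
    → '(N,D,B)'
  → '(R,X,(N,D,B))'
→ '((L,W),T,(R,X,(N,D,B)))'
Final: ((L,W),T,(R,X,(N,D,B)));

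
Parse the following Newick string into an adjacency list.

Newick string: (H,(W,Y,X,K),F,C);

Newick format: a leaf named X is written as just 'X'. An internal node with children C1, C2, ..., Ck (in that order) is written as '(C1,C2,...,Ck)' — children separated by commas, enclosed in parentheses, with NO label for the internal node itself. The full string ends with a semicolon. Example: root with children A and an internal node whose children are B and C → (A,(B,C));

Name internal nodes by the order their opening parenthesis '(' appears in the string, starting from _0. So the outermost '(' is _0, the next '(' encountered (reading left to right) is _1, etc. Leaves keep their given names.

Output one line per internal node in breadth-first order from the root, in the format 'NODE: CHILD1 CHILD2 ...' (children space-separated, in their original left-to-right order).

Answer: _0: H _1 F C
_1: W Y X K

Derivation:
Input: (H,(W,Y,X,K),F,C);
Scanning left-to-right, naming '(' by encounter order:
  pos 0: '(' -> open internal node _0 (depth 1)
  pos 3: '(' -> open internal node _1 (depth 2)
  pos 11: ')' -> close internal node _1 (now at depth 1)
  pos 16: ')' -> close internal node _0 (now at depth 0)
Total internal nodes: 2
BFS adjacency from root:
  _0: H _1 F C
  _1: W Y X K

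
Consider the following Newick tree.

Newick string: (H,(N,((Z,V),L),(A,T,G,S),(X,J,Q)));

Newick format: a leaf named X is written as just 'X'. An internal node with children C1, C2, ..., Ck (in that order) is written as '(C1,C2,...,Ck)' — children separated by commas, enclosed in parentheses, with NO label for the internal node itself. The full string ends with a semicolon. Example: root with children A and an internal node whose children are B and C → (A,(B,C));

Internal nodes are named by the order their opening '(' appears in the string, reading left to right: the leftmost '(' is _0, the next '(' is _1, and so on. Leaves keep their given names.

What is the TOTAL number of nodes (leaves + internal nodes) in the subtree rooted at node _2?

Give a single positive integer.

Newick: (H,(N,((Z,V),L),(A,T,G,S),(X,J,Q)));
Locate _2: it is the '(' at position 6 (the 3rd '(' reading left to right).
Query: subtree rooted at _2
_2: subtree_size = 1 + 4
  _3: subtree_size = 1 + 2
    Z: subtree_size = 1 + 0
    V: subtree_size = 1 + 0
  L: subtree_size = 1 + 0
Total subtree size of _2: 5

Answer: 5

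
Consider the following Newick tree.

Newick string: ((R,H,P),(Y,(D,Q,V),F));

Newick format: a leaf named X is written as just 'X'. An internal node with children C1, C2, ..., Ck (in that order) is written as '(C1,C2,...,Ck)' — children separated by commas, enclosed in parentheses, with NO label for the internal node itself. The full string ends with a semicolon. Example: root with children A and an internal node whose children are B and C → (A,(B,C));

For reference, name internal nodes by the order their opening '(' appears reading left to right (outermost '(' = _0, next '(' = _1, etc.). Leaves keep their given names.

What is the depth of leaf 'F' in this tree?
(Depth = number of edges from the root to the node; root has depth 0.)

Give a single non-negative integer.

Newick: ((R,H,P),(Y,(D,Q,V),F));
Naming internals by '(' encounter order: outermost '(' = _0, next = _1, ...
Query node: F
Path from root: _0 -> _2 -> F
Depth of F: 2 (number of edges from root)

Answer: 2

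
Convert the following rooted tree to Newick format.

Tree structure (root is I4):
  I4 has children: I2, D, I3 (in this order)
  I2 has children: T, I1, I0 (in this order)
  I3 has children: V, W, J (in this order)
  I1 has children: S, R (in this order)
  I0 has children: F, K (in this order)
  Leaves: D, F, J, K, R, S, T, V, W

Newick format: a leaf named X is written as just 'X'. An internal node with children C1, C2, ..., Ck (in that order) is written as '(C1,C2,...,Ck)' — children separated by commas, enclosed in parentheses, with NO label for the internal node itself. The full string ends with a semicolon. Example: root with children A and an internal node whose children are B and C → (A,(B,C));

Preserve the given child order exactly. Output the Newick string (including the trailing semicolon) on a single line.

internal I4 with children ['I2', 'D', 'I3']
  internal I2 with children ['T', 'I1', 'I0']
    leaf 'T' → 'T'
    internal I1 with children ['S', 'R']
      leaf 'S' → 'S'
      leaf 'R' → 'R'
    → '(S,R)'
    internal I0 with children ['F', 'K']
      leaf 'F' → 'F'
      leaf 'K' → 'K'
    → '(F,K)'
  → '(T,(S,R),(F,K))'
  leaf 'D' → 'D'
  internal I3 with children ['V', 'W', 'J']
    leaf 'V' → 'V'
    leaf 'W' → 'W'
    leaf 'J' → 'J'
  → '(V,W,J)'
→ '((T,(S,R),(F,K)),D,(V,W,J))'
Final: ((T,(S,R),(F,K)),D,(V,W,J));

Answer: ((T,(S,R),(F,K)),D,(V,W,J));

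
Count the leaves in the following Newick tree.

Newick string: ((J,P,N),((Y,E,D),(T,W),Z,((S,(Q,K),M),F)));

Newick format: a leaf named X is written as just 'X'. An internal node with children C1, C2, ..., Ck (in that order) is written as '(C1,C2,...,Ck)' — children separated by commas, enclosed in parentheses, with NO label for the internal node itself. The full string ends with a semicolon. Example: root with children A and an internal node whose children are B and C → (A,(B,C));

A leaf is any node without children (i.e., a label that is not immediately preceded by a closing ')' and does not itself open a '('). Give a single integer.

Newick: ((J,P,N),((Y,E,D),(T,W),Z,((S,(Q,K),M),F)));
Scan left-to-right; a leaf is any maximal label run not followed by '(':
  pos 2: leaf 'J' → count = 1
  pos 4: leaf 'P' → count = 2
  pos 6: leaf 'N' → count = 3
  pos 11: leaf 'Y' → count = 4
  pos 13: leaf 'E' → count = 5
  pos 15: leaf 'D' → count = 6
  pos 19: leaf 'T' → count = 7
  pos 21: leaf 'W' → count = 8
  pos 24: leaf 'Z' → count = 9
  pos 28: leaf 'S' → count = 10
  pos 31: leaf 'Q' → count = 11
  pos 33: leaf 'K' → count = 12
  pos 36: leaf 'M' → count = 13
  pos 39: leaf 'F' → count = 14
Total leaves: 14

Answer: 14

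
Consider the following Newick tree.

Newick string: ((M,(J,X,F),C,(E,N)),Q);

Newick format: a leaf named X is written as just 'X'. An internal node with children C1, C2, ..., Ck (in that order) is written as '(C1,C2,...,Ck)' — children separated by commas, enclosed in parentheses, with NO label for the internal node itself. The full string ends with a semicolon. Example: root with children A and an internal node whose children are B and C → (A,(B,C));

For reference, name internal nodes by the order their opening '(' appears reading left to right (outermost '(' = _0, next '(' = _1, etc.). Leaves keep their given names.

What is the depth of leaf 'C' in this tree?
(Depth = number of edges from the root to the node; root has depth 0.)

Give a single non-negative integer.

Answer: 2

Derivation:
Newick: ((M,(J,X,F),C,(E,N)),Q);
Naming internals by '(' encounter order: outermost '(' = _0, next = _1, ...
Query node: C
Path from root: _0 -> _1 -> C
Depth of C: 2 (number of edges from root)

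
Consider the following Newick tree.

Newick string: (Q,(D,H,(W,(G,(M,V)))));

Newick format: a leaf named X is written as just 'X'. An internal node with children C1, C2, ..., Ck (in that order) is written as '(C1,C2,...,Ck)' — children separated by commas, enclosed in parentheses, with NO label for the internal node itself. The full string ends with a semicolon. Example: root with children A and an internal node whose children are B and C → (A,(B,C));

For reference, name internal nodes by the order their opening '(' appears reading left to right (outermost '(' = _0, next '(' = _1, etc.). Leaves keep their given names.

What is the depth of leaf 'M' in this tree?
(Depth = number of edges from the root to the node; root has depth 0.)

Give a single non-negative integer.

Newick: (Q,(D,H,(W,(G,(M,V)))));
Naming internals by '(' encounter order: outermost '(' = _0, next = _1, ...
Query node: M
Path from root: _0 -> _1 -> _2 -> _3 -> _4 -> M
Depth of M: 5 (number of edges from root)

Answer: 5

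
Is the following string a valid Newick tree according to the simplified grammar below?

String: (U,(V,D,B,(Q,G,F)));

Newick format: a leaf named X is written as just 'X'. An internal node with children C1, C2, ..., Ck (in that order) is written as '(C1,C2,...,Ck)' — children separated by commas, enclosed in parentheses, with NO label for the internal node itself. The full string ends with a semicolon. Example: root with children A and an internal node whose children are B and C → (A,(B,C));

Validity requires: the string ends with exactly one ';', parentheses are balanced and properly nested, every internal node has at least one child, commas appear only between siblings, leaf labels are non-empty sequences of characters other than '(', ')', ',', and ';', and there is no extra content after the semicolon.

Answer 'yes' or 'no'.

Answer: yes

Derivation:
Input: (U,(V,D,B,(Q,G,F)));
Paren balance: 3 '(' vs 3 ')' OK
Ends with single ';': True
Full parse: OK
Valid: True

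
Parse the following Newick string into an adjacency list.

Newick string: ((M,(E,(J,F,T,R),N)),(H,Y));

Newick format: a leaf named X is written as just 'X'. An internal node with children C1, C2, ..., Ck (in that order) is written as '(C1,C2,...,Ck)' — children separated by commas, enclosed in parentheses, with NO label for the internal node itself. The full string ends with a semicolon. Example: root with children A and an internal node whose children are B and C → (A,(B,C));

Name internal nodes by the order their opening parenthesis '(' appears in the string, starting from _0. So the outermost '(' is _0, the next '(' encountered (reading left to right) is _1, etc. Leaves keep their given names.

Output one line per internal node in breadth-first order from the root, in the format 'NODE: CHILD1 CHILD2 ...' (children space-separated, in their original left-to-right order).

Input: ((M,(E,(J,F,T,R),N)),(H,Y));
Scanning left-to-right, naming '(' by encounter order:
  pos 0: '(' -> open internal node _0 (depth 1)
  pos 1: '(' -> open internal node _1 (depth 2)
  pos 4: '(' -> open internal node _2 (depth 3)
  pos 7: '(' -> open internal node _3 (depth 4)
  pos 15: ')' -> close internal node _3 (now at depth 3)
  pos 18: ')' -> close internal node _2 (now at depth 2)
  pos 19: ')' -> close internal node _1 (now at depth 1)
  pos 21: '(' -> open internal node _4 (depth 2)
  pos 25: ')' -> close internal node _4 (now at depth 1)
  pos 26: ')' -> close internal node _0 (now at depth 0)
Total internal nodes: 5
BFS adjacency from root:
  _0: _1 _4
  _1: M _2
  _4: H Y
  _2: E _3 N
  _3: J F T R

Answer: _0: _1 _4
_1: M _2
_4: H Y
_2: E _3 N
_3: J F T R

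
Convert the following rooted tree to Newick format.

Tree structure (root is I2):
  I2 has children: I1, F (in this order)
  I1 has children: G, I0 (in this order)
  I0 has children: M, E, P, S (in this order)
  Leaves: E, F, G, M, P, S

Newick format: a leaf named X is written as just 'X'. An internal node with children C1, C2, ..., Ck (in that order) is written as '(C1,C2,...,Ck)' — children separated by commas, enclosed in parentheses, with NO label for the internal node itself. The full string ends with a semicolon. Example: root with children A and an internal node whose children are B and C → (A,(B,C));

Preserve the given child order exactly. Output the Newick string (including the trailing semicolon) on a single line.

Answer: ((G,(M,E,P,S)),F);

Derivation:
internal I2 with children ['I1', 'F']
  internal I1 with children ['G', 'I0']
    leaf 'G' → 'G'
    internal I0 with children ['M', 'E', 'P', 'S']
      leaf 'M' → 'M'
      leaf 'E' → 'E'
      leaf 'P' → 'P'
      leaf 'S' → 'S'
    → '(M,E,P,S)'
  → '(G,(M,E,P,S))'
  leaf 'F' → 'F'
→ '((G,(M,E,P,S)),F)'
Final: ((G,(M,E,P,S)),F);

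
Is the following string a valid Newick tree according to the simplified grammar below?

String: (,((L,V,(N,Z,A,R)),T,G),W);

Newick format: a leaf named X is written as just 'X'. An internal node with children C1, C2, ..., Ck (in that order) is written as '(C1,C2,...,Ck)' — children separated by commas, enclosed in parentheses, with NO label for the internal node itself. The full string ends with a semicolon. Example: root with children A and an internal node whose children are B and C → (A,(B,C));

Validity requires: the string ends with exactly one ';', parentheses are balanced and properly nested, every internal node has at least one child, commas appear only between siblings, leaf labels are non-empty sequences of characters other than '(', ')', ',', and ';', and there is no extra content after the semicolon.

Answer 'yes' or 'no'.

Answer: no

Derivation:
Input: (,((L,V,(N,Z,A,R)),T,G),W);
Paren balance: 4 '(' vs 4 ')' OK
Ends with single ';': True
Full parse: FAILS (empty leaf label at pos 1)
Valid: False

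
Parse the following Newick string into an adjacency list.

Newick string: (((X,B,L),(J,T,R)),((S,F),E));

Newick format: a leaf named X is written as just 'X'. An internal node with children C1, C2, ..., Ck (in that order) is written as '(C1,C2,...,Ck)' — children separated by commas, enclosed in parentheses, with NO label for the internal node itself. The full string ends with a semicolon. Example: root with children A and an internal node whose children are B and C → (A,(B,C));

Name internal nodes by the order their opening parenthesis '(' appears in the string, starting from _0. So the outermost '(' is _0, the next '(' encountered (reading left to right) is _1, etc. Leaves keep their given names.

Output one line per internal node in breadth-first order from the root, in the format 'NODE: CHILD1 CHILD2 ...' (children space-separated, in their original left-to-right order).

Input: (((X,B,L),(J,T,R)),((S,F),E));
Scanning left-to-right, naming '(' by encounter order:
  pos 0: '(' -> open internal node _0 (depth 1)
  pos 1: '(' -> open internal node _1 (depth 2)
  pos 2: '(' -> open internal node _2 (depth 3)
  pos 8: ')' -> close internal node _2 (now at depth 2)
  pos 10: '(' -> open internal node _3 (depth 3)
  pos 16: ')' -> close internal node _3 (now at depth 2)
  pos 17: ')' -> close internal node _1 (now at depth 1)
  pos 19: '(' -> open internal node _4 (depth 2)
  pos 20: '(' -> open internal node _5 (depth 3)
  pos 24: ')' -> close internal node _5 (now at depth 2)
  pos 27: ')' -> close internal node _4 (now at depth 1)
  pos 28: ')' -> close internal node _0 (now at depth 0)
Total internal nodes: 6
BFS adjacency from root:
  _0: _1 _4
  _1: _2 _3
  _4: _5 E
  _2: X B L
  _3: J T R
  _5: S F

Answer: _0: _1 _4
_1: _2 _3
_4: _5 E
_2: X B L
_3: J T R
_5: S F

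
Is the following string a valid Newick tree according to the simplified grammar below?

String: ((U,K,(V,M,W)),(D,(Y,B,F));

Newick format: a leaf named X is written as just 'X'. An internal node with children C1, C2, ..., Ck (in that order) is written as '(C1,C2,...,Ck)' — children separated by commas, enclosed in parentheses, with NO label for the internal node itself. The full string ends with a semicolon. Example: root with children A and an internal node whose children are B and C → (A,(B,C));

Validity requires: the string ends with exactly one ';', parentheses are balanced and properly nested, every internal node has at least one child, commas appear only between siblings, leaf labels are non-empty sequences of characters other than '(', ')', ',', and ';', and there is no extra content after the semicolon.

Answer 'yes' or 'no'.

Input: ((U,K,(V,M,W)),(D,(Y,B,F));
Paren balance: 5 '(' vs 4 ')' MISMATCH
Ends with single ';': True
Full parse: FAILS (expected , or ) at pos 26)
Valid: False

Answer: no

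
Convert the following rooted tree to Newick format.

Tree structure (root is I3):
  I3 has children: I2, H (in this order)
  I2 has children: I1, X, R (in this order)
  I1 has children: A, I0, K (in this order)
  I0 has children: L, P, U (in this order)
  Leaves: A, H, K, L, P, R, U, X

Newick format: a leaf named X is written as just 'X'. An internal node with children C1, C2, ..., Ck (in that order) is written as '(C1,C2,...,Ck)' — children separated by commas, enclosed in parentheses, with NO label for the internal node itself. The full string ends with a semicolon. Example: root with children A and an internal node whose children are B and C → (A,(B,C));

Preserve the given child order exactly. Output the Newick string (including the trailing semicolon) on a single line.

Answer: (((A,(L,P,U),K),X,R),H);

Derivation:
internal I3 with children ['I2', 'H']
  internal I2 with children ['I1', 'X', 'R']
    internal I1 with children ['A', 'I0', 'K']
      leaf 'A' → 'A'
      internal I0 with children ['L', 'P', 'U']
        leaf 'L' → 'L'
        leaf 'P' → 'P'
        leaf 'U' → 'U'
      → '(L,P,U)'
      leaf 'K' → 'K'
    → '(A,(L,P,U),K)'
    leaf 'X' → 'X'
    leaf 'R' → 'R'
  → '((A,(L,P,U),K),X,R)'
  leaf 'H' → 'H'
→ '(((A,(L,P,U),K),X,R),H)'
Final: (((A,(L,P,U),K),X,R),H);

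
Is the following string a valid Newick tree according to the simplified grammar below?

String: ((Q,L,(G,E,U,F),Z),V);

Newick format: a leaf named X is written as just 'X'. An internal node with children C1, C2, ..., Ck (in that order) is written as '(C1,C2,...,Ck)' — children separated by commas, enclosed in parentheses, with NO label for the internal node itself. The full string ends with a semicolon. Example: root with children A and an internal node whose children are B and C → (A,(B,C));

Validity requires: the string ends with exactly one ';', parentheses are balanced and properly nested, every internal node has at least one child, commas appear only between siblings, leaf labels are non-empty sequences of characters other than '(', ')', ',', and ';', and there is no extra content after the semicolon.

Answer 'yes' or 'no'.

Input: ((Q,L,(G,E,U,F),Z),V);
Paren balance: 3 '(' vs 3 ')' OK
Ends with single ';': True
Full parse: OK
Valid: True

Answer: yes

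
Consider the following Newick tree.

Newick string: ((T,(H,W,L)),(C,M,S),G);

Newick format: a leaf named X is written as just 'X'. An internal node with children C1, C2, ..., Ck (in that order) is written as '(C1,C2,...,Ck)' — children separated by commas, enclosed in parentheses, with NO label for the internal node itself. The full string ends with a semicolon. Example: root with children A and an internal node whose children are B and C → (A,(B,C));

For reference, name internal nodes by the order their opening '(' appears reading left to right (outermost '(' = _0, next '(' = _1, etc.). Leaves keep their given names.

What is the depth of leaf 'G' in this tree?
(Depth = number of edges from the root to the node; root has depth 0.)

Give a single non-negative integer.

Answer: 1

Derivation:
Newick: ((T,(H,W,L)),(C,M,S),G);
Naming internals by '(' encounter order: outermost '(' = _0, next = _1, ...
Query node: G
Path from root: _0 -> G
Depth of G: 1 (number of edges from root)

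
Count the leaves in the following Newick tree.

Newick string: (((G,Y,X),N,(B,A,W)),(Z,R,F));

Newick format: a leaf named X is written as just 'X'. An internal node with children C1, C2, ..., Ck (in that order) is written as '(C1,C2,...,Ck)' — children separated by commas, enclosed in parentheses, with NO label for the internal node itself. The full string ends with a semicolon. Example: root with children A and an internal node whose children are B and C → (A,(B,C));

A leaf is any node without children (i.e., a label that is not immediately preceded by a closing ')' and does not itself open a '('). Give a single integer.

Answer: 10

Derivation:
Newick: (((G,Y,X),N,(B,A,W)),(Z,R,F));
Scan left-to-right; a leaf is any maximal label run not followed by '(':
  pos 3: leaf 'G' → count = 1
  pos 5: leaf 'Y' → count = 2
  pos 7: leaf 'X' → count = 3
  pos 10: leaf 'N' → count = 4
  pos 13: leaf 'B' → count = 5
  pos 15: leaf 'A' → count = 6
  pos 17: leaf 'W' → count = 7
  pos 22: leaf 'Z' → count = 8
  pos 24: leaf 'R' → count = 9
  pos 26: leaf 'F' → count = 10
Total leaves: 10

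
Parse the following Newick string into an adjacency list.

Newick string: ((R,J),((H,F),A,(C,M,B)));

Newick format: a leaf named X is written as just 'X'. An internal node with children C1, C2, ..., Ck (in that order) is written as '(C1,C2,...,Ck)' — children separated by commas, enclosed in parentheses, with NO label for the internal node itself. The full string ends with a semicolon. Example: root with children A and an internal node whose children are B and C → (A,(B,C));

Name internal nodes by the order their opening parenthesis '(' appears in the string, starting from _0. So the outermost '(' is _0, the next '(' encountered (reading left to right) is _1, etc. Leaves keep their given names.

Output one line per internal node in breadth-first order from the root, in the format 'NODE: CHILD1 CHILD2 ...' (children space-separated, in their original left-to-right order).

Answer: _0: _1 _2
_1: R J
_2: _3 A _4
_3: H F
_4: C M B

Derivation:
Input: ((R,J),((H,F),A,(C,M,B)));
Scanning left-to-right, naming '(' by encounter order:
  pos 0: '(' -> open internal node _0 (depth 1)
  pos 1: '(' -> open internal node _1 (depth 2)
  pos 5: ')' -> close internal node _1 (now at depth 1)
  pos 7: '(' -> open internal node _2 (depth 2)
  pos 8: '(' -> open internal node _3 (depth 3)
  pos 12: ')' -> close internal node _3 (now at depth 2)
  pos 16: '(' -> open internal node _4 (depth 3)
  pos 22: ')' -> close internal node _4 (now at depth 2)
  pos 23: ')' -> close internal node _2 (now at depth 1)
  pos 24: ')' -> close internal node _0 (now at depth 0)
Total internal nodes: 5
BFS adjacency from root:
  _0: _1 _2
  _1: R J
  _2: _3 A _4
  _3: H F
  _4: C M B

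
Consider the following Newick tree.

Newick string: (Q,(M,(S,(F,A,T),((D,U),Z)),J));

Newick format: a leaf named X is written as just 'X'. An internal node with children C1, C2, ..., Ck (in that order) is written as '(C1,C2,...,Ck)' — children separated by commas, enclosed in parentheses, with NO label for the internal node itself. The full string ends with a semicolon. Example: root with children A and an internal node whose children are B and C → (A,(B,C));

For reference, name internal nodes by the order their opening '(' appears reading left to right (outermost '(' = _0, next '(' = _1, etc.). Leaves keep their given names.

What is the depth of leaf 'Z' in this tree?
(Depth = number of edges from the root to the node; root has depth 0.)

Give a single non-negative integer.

Answer: 4

Derivation:
Newick: (Q,(M,(S,(F,A,T),((D,U),Z)),J));
Naming internals by '(' encounter order: outermost '(' = _0, next = _1, ...
Query node: Z
Path from root: _0 -> _1 -> _2 -> _4 -> Z
Depth of Z: 4 (number of edges from root)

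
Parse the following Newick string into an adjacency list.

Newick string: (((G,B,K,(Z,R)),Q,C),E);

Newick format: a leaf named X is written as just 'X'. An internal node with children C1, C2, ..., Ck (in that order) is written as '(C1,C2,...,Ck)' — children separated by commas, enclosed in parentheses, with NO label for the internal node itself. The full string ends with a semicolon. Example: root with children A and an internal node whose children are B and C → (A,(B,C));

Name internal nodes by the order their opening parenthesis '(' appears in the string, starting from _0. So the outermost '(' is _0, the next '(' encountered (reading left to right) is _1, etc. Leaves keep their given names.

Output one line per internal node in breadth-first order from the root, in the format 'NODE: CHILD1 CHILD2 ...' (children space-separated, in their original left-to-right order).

Answer: _0: _1 E
_1: _2 Q C
_2: G B K _3
_3: Z R

Derivation:
Input: (((G,B,K,(Z,R)),Q,C),E);
Scanning left-to-right, naming '(' by encounter order:
  pos 0: '(' -> open internal node _0 (depth 1)
  pos 1: '(' -> open internal node _1 (depth 2)
  pos 2: '(' -> open internal node _2 (depth 3)
  pos 9: '(' -> open internal node _3 (depth 4)
  pos 13: ')' -> close internal node _3 (now at depth 3)
  pos 14: ')' -> close internal node _2 (now at depth 2)
  pos 19: ')' -> close internal node _1 (now at depth 1)
  pos 22: ')' -> close internal node _0 (now at depth 0)
Total internal nodes: 4
BFS adjacency from root:
  _0: _1 E
  _1: _2 Q C
  _2: G B K _3
  _3: Z R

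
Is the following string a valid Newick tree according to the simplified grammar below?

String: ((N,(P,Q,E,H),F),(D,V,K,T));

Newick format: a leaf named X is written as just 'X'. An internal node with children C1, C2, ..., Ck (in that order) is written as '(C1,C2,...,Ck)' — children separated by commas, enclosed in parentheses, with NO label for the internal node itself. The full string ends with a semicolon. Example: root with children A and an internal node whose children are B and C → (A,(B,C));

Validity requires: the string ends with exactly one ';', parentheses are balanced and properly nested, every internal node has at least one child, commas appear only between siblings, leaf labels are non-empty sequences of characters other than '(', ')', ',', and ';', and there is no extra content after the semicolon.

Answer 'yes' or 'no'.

Answer: yes

Derivation:
Input: ((N,(P,Q,E,H),F),(D,V,K,T));
Paren balance: 4 '(' vs 4 ')' OK
Ends with single ';': True
Full parse: OK
Valid: True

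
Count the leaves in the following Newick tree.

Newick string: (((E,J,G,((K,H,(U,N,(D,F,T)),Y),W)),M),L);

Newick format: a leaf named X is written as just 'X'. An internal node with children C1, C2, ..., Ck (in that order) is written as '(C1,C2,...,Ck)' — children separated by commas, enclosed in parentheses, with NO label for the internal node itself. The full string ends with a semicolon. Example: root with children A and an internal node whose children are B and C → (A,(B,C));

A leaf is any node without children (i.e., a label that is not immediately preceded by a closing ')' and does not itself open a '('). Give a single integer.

Answer: 14

Derivation:
Newick: (((E,J,G,((K,H,(U,N,(D,F,T)),Y),W)),M),L);
Scan left-to-right; a leaf is any maximal label run not followed by '(':
  pos 3: leaf 'E' → count = 1
  pos 5: leaf 'J' → count = 2
  pos 7: leaf 'G' → count = 3
  pos 11: leaf 'K' → count = 4
  pos 13: leaf 'H' → count = 5
  pos 16: leaf 'U' → count = 6
  pos 18: leaf 'N' → count = 7
  pos 21: leaf 'D' → count = 8
  pos 23: leaf 'F' → count = 9
  pos 25: leaf 'T' → count = 10
  pos 29: leaf 'Y' → count = 11
  pos 32: leaf 'W' → count = 12
  pos 36: leaf 'M' → count = 13
  pos 39: leaf 'L' → count = 14
Total leaves: 14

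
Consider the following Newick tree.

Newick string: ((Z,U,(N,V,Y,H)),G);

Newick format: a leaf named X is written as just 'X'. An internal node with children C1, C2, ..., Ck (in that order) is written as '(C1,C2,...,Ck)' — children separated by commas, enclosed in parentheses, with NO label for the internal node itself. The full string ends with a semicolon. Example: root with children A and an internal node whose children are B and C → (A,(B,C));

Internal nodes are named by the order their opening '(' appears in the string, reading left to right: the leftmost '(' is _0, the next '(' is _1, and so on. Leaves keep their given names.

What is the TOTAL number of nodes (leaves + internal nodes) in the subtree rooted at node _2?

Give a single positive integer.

Answer: 5

Derivation:
Newick: ((Z,U,(N,V,Y,H)),G);
Locate _2: it is the '(' at position 6 (the 3rd '(' reading left to right).
Query: subtree rooted at _2
_2: subtree_size = 1 + 4
  N: subtree_size = 1 + 0
  V: subtree_size = 1 + 0
  Y: subtree_size = 1 + 0
  H: subtree_size = 1 + 0
Total subtree size of _2: 5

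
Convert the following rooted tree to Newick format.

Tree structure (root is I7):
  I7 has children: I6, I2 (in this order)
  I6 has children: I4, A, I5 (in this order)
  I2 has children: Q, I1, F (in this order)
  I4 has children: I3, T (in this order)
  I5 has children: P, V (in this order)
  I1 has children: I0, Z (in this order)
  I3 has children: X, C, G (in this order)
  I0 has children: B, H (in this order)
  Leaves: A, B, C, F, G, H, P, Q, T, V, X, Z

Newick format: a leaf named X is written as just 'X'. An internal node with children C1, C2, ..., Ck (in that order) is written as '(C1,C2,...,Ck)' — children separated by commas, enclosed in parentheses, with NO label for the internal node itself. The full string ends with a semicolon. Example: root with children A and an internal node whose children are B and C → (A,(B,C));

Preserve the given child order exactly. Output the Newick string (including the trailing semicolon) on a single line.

Answer: ((((X,C,G),T),A,(P,V)),(Q,((B,H),Z),F));

Derivation:
internal I7 with children ['I6', 'I2']
  internal I6 with children ['I4', 'A', 'I5']
    internal I4 with children ['I3', 'T']
      internal I3 with children ['X', 'C', 'G']
        leaf 'X' → 'X'
        leaf 'C' → 'C'
        leaf 'G' → 'G'
      → '(X,C,G)'
      leaf 'T' → 'T'
    → '((X,C,G),T)'
    leaf 'A' → 'A'
    internal I5 with children ['P', 'V']
      leaf 'P' → 'P'
      leaf 'V' → 'V'
    → '(P,V)'
  → '(((X,C,G),T),A,(P,V))'
  internal I2 with children ['Q', 'I1', 'F']
    leaf 'Q' → 'Q'
    internal I1 with children ['I0', 'Z']
      internal I0 with children ['B', 'H']
        leaf 'B' → 'B'
        leaf 'H' → 'H'
      → '(B,H)'
      leaf 'Z' → 'Z'
    → '((B,H),Z)'
    leaf 'F' → 'F'
  → '(Q,((B,H),Z),F)'
→ '((((X,C,G),T),A,(P,V)),(Q,((B,H),Z),F))'
Final: ((((X,C,G),T),A,(P,V)),(Q,((B,H),Z),F));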